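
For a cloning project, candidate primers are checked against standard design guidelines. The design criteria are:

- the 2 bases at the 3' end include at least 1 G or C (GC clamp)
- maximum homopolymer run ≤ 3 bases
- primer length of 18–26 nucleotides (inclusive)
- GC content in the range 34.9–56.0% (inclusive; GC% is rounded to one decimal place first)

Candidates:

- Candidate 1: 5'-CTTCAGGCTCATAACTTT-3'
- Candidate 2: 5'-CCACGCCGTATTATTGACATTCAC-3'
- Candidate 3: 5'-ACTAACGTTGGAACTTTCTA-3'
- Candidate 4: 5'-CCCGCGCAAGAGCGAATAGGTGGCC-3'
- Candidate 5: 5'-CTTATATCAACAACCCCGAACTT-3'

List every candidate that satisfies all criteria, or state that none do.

Candidate 2 only.

Candidate 1 (18 nt, A=4 T=7 G=2 C=5): 3' end TT has 0 G/C, need ≥1 ✗; longest run = 3 ✓; length 18 ✓; GC 7/18 = 38.9% ✓ — fails.
Candidate 2 (24 nt, A=6 T=7 G=3 C=8): 3' end AC has 1 G/C ✓; longest run = 2 ✓; length 24 ✓; GC 11/24 = 45.8% ✓ — passes.
Candidate 3 (20 nt, A=6 T=7 G=3 C=4): 3' end TA has 0 G/C, need ≥1 ✗; longest run = 3 ✓; length 20 ✓; GC 7/20 = 35.0% ✓ — fails.
Candidate 4 (25 nt, A=6 T=2 G=9 C=8): 3' end CC has 2 G/C ✓; longest run = 3 ✓; length 25 ✓; GC 17/25 = 68.0%, outside 34.9–56.0% ✗ — fails.
Candidate 5 (23 nt, A=8 T=6 G=1 C=8): 3' end TT has 0 G/C, need ≥1 ✗; longest run = 4, exceeds 3 ✗; length 23 ✓; GC 9/23 = 39.1% ✓ — fails.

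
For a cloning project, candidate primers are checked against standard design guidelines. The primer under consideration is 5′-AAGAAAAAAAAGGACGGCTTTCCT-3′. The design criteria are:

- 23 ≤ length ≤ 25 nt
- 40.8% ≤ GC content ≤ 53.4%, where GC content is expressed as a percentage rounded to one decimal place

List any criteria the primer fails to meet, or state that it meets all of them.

Fails: GC content.

Base counts: A=11, T=4, G=5, C=4 (length 24).
length: length 24 ✓
GC content: GC 9/24 = 37.5%, outside 40.8–53.4% ✗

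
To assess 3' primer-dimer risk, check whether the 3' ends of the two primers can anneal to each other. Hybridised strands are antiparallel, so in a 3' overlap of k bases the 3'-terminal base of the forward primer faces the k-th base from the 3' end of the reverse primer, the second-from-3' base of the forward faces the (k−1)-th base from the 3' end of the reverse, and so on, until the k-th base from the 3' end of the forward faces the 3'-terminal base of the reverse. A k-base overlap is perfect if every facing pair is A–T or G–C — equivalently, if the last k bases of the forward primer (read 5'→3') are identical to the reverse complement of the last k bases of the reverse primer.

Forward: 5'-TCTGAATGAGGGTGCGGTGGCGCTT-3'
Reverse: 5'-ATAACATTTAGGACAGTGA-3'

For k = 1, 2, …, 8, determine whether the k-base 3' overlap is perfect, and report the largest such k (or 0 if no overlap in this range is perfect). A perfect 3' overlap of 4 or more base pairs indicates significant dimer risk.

Longest perfect overlap: 1 complementary base pair; below the dimer-risk threshold (threshold 4).

Last 8 bases (5'→3') — forward …TGGCGCTT, reverse …GACAGTGA.
Reverse complement of the reverse primer's last 8 bases: TCACTGTC; its first k bases are the reverse complement of the reverse primer's last k bases, so a perfect k-base overlap needs the forward primer's last k bases to equal them.
Comparing (forward last k vs required): k=1: T vs T ✓; k=2: TT vs TC ✗; k=3: CTT vs TCA ✗; k=4: GCTT vs TCAC ✗; k=5: CGCTT vs TCACT ✗; k=6: GCGCTT vs TCACTG ✗; k=7: GGCGCTT vs TCACTGT ✗; k=8: TGGCGCTT vs TCACTGTC ✗.
Only k = 1 is perfect, so the longest perfect 3' overlap is 1.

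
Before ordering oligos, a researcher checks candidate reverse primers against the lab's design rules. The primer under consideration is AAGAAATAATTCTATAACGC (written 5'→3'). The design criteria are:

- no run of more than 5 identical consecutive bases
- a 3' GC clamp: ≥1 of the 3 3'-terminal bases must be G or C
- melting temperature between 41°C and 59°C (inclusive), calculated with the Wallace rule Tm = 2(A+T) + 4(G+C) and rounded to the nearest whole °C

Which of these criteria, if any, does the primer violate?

Meets all criteria.

Base counts: A=10, T=5, G=2, C=3 (length 20).
homopolymer run: longest run = 3 ✓
GC clamp: 3' end CGC has 3 G/C ✓
Tm: Tm = 2·15 + 4·5 = 50°C ✓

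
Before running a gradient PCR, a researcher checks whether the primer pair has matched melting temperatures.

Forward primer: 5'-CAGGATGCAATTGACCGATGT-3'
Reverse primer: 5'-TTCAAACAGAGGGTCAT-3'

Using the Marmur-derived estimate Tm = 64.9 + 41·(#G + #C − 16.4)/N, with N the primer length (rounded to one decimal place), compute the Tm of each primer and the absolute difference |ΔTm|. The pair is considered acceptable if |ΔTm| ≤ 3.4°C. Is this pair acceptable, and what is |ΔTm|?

|ΔTm| = 10.2°C; the pair is not acceptable.

Forward: G+C = 10, N = 21 → Tm = 64.9 + 41·(10 − 16.4)/21 = 52.4°C.
Reverse: G+C = 7, N = 17 → Tm = 64.9 + 41·(7 − 16.4)/17 = 42.2°C.
|ΔTm| = |52.4 − 42.2| = 10.2°C, > 3.4°C.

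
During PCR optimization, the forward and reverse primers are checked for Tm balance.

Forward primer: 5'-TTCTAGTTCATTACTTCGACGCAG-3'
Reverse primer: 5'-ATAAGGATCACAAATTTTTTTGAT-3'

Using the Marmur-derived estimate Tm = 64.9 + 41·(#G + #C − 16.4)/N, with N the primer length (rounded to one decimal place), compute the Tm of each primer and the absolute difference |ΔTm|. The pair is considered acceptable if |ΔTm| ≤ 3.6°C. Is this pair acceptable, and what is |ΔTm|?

|ΔTm| = 8.6°C; the pair is not acceptable.

Forward: G+C = 10, N = 24 → Tm = 64.9 + 41·(10 − 16.4)/24 = 54.0°C.
Reverse: G+C = 5, N = 24 → Tm = 64.9 + 41·(5 − 16.4)/24 = 45.4°C.
|ΔTm| = |54.0 − 45.4| = 8.6°C, > 3.6°C.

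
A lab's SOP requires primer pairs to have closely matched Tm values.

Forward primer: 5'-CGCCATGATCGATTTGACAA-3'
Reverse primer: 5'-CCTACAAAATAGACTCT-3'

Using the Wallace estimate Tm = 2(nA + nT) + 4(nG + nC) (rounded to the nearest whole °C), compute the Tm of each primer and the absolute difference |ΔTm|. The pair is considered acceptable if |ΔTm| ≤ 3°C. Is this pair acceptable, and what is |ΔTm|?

|ΔTm| = 12°C; the pair is not acceptable.

Forward: A=6 T=5 G=4 C=5 → Tm = 2·11 + 4·9 = 58°C.
Reverse: A=7 T=4 G=1 C=5 → Tm = 2·11 + 4·6 = 46°C.
|ΔTm| = |58 − 46| = 12°C, > 3°C.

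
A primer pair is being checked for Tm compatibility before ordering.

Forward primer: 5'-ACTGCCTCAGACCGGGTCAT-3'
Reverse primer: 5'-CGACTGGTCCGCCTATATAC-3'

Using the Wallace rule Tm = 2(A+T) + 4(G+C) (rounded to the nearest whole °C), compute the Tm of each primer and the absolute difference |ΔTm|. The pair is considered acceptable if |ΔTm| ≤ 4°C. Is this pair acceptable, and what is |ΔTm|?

|ΔTm| = 2°C; the pair is acceptable.

Forward: A=4 T=4 G=5 C=7 → Tm = 2·8 + 4·12 = 64°C.
Reverse: A=4 T=5 G=4 C=7 → Tm = 2·9 + 4·11 = 62°C.
|ΔTm| = |64 − 62| = 2°C, ≤ 4°C.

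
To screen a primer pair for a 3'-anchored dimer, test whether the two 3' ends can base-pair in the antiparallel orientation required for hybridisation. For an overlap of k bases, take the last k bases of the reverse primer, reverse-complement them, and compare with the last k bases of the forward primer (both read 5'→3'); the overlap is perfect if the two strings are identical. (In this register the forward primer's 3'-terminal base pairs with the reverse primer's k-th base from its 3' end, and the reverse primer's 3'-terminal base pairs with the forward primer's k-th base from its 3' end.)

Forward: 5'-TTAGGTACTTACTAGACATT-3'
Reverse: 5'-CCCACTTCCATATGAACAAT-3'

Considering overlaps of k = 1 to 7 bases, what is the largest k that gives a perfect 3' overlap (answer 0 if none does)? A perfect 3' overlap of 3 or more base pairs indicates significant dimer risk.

Last 7 bases (5'→3') — forward …AGACATT, reverse …GAACAAT.
Reverse complement of the reverse primer's last 7 bases: ATTGTTC; its first k bases are the reverse complement of the reverse primer's last k bases, so a perfect k-base overlap needs the forward primer's last k bases to equal them.
Comparing (forward last k vs required): k=1: T vs A ✗; k=2: TT vs AT ✗; k=3: ATT vs ATT ✓; k=4: CATT vs ATTG ✗; k=5: ACATT vs ATTGT ✗; k=6: GACATT vs ATTGTT ✗; k=7: AGACATT vs ATTGTTC ✗.
Only k = 3 is perfect, so the longest perfect 3' overlap is 3.

Longest perfect overlap: 3 complementary base pairs; significant dimer risk (threshold 3).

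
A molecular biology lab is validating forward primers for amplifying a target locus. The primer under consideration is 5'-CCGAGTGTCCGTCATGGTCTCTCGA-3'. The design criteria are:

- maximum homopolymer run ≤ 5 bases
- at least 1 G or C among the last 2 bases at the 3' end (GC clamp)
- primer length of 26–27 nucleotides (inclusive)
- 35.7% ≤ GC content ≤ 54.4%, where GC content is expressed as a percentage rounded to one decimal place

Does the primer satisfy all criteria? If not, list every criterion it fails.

Fails: length, GC content.

Base counts: A=3, T=7, G=7, C=8 (length 25).
homopolymer run: longest run = 2 ✓
GC clamp: 3' end GA has 1 G/C ✓
length: length 25, outside 26–27 ✗
GC content: GC 15/25 = 60.0%, outside 35.7–54.4% ✗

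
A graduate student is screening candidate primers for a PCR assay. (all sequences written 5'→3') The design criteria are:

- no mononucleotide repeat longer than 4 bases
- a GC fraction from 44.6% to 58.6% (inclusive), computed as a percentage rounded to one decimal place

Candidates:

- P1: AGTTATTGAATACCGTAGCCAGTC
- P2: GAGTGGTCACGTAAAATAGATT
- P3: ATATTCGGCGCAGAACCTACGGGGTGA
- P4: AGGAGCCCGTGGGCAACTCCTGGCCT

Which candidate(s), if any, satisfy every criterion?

P1 (24 nt, A=7 T=7 G=5 C=5): longest run = 2 ✓; GC 10/24 = 41.7%, outside 44.6–58.6% ✗ — fails.
P2 (22 nt, A=8 T=6 G=6 C=2): longest run = 4 ✓; GC 8/22 = 36.4%, outside 44.6–58.6% ✗ — fails.
P3 (27 nt, A=7 T=5 G=9 C=6): longest run = 4 ✓; GC 15/27 = 55.6% ✓ — passes.
P4 (26 nt, A=4 T=4 G=9 C=9): longest run = 3 ✓; GC 18/26 = 69.2%, outside 44.6–58.6% ✗ — fails.

P3 only.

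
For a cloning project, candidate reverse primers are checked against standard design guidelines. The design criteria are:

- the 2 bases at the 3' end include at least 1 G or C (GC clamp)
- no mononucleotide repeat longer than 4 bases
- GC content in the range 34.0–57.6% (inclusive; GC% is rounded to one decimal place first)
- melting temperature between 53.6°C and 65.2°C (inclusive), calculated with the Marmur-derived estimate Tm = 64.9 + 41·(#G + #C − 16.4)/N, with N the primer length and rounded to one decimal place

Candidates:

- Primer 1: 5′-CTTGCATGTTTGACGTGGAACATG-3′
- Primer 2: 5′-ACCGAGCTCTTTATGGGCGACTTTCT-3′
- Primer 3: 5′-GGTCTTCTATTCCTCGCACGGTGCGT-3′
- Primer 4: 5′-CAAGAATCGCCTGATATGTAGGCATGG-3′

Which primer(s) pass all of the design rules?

Primer 1, Primer 2 and Primer 4.

Primer 1 (24 nt, A=5 T=8 G=7 C=4): 3' end TG has 1 G/C ✓; longest run = 3 ✓; GC 11/24 = 45.8% ✓; Tm = 64.9 + 41·(11 − 16.4)/24 = 55.7°C ✓ — passes.
Primer 2 (26 nt, A=4 T=9 G=6 C=7): 3' end CT has 1 G/C ✓; longest run = 3 ✓; GC 13/26 = 50.0% ✓; Tm = 64.9 + 41·(13 − 16.4)/26 = 59.5°C ✓ — passes.
Primer 3 (26 nt, A=2 T=9 G=7 C=8): 3' end GT has 1 G/C ✓; longest run = 2 ✓; GC 15/26 = 57.7%, outside 34.0–57.6% ✗; Tm = 64.9 + 41·(15 − 16.4)/26 = 62.7°C ✓ — fails.
Primer 4 (27 nt, A=8 T=6 G=8 C=5): 3' end GG has 2 G/C ✓; longest run = 2 ✓; GC 13/27 = 48.1% ✓; Tm = 64.9 + 41·(13 − 16.4)/27 = 59.7°C ✓ — passes.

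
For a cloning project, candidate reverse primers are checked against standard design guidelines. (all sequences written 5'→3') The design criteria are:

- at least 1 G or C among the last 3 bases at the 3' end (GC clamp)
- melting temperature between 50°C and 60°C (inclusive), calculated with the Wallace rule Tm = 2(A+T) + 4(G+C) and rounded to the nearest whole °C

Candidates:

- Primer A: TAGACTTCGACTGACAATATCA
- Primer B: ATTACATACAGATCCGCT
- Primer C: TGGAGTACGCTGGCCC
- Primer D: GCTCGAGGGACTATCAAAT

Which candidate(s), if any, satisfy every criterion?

Primer A, Primer B and Primer C.

Primer A (22 nt, A=8 T=6 G=3 C=5): 3' end TCA has 1 G/C ✓; Tm = 2·14 + 4·8 = 60°C ✓ — passes.
Primer B (18 nt, A=6 T=5 G=2 C=5): 3' end GCT has 2 G/C ✓; Tm = 2·11 + 4·7 = 50°C ✓ — passes.
Primer C (16 nt, A=2 T=3 G=6 C=5): 3' end CCC has 3 G/C ✓; Tm = 2·5 + 4·11 = 54°C ✓ — passes.
Primer D (19 nt, A=6 T=4 G=5 C=4): 3' end AAT has 0 G/C, need ≥1 ✗; Tm = 2·10 + 4·9 = 56°C ✓ — fails.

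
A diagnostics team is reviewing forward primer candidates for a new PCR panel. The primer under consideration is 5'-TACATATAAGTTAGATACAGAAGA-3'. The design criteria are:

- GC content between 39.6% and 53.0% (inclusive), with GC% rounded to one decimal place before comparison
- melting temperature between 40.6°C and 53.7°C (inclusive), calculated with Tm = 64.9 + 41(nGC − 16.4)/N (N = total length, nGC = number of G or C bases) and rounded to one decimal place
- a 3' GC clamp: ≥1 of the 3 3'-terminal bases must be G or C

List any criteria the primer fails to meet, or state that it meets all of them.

Base counts: A=12, T=6, G=4, C=2 (length 24).
GC content: GC 6/24 = 25.0%, outside 39.6–53.0% ✗
Tm: Tm = 64.9 + 41·(6 − 16.4)/24 = 47.1°C ✓
GC clamp: 3' end AGA has 1 G/C ✓

Fails: GC content.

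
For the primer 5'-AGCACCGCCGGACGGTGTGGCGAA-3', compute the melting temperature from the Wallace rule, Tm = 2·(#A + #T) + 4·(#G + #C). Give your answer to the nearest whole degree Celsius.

82°C

Base counts: A=5, T=2, G=10, C=7 (length 24).
Tm = 2·(5+2) + 4·(10+7) = 2·7 + 4·17 = 14 + 68 = 82°C.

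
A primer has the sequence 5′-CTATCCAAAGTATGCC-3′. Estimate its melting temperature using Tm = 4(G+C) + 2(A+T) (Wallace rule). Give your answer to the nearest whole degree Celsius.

46°C

Base counts: A=5, T=4, G=2, C=5 (length 16).
Tm = 2·(5+4) + 4·(2+5) = 2·9 + 4·7 = 18 + 28 = 46°C.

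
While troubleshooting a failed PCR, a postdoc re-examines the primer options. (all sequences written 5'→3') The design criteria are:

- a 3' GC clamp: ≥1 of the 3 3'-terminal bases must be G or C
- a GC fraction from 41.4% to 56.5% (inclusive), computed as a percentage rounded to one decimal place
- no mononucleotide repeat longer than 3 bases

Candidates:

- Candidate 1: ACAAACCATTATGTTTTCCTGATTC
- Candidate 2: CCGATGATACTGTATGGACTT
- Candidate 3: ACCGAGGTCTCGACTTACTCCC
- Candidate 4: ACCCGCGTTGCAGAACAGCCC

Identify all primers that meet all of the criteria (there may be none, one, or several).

Candidate 2 only.

Candidate 1 (25 nt, A=7 T=10 G=2 C=6): 3' end TTC has 1 G/C ✓; GC 8/25 = 32.0%, outside 41.4–56.5% ✗; longest run = 4, exceeds 3 ✗ — fails.
Candidate 2 (21 nt, A=5 T=7 G=5 C=4): 3' end CTT has 1 G/C ✓; GC 9/21 = 42.9% ✓; longest run = 2 ✓ — passes.
Candidate 3 (22 nt, A=4 T=5 G=4 C=9): 3' end CCC has 3 G/C ✓; GC 13/22 = 59.1%, outside 41.4–56.5% ✗; longest run = 3 ✓ — fails.
Candidate 4 (21 nt, A=5 T=2 G=5 C=9): 3' end CCC has 3 G/C ✓; GC 14/21 = 66.7%, outside 41.4–56.5% ✗; longest run = 3 ✓ — fails.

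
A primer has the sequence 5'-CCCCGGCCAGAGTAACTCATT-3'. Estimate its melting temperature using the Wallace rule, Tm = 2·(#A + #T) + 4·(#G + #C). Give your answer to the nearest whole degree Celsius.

Base counts: A=5, T=4, G=4, C=8 (length 21).
Tm = 2·(5+4) + 4·(4+8) = 2·9 + 4·12 = 18 + 48 = 66°C.

66°C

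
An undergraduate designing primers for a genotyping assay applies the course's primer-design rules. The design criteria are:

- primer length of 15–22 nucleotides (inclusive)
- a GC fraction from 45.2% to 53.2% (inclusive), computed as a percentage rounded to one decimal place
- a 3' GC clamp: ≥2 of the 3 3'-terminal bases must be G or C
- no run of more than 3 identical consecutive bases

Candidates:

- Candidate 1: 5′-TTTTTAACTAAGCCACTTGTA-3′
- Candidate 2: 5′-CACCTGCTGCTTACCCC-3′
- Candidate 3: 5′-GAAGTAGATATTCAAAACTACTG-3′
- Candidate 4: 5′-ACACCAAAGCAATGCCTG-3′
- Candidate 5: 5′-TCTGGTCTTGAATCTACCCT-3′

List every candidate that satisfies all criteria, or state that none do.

Candidate 1 (21 nt, A=6 T=9 G=2 C=4): length 21 ✓; GC 6/21 = 28.6%, outside 45.2–53.2% ✗; 3' end GTA has 1 G/C, need ≥2 ✗; longest run = 5, exceeds 3 ✗ — fails.
Candidate 2 (17 nt, A=2 T=4 G=2 C=9): length 17 ✓; GC 11/17 = 64.7%, outside 45.2–53.2% ✗; 3' end CCC has 3 G/C ✓; longest run = 4, exceeds 3 ✗ — fails.
Candidate 3 (23 nt, A=10 T=6 G=4 C=3): length 23, outside 15–22 ✗; GC 7/23 = 30.4%, outside 45.2–53.2% ✗; 3' end CTG has 2 G/C ✓; longest run = 4, exceeds 3 ✗ — fails.
Candidate 4 (18 nt, A=7 T=2 G=3 C=6): length 18 ✓; GC 9/18 = 50.0% ✓; 3' end CTG has 2 G/C ✓; longest run = 3 ✓ — passes.
Candidate 5 (20 nt, A=3 T=8 G=3 C=6): length 20 ✓; GC 9/20 = 45.0%, outside 45.2–53.2% ✗; 3' end CCT has 2 G/C ✓; longest run = 3 ✓ — fails.

Candidate 4 only.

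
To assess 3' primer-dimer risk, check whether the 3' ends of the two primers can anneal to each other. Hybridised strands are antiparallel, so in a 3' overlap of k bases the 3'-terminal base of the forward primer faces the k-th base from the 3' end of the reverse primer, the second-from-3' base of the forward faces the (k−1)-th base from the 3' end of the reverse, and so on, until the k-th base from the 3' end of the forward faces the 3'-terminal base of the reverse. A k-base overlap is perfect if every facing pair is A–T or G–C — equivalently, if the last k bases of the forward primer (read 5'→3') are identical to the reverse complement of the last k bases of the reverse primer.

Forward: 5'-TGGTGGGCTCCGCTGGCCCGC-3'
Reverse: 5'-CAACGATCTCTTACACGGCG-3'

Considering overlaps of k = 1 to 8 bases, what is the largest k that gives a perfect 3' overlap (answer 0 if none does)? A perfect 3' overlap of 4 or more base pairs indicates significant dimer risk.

Last 8 bases (5'→3') — forward …TGGCCCGC, reverse …ACACGGCG.
Reverse complement of the reverse primer's last 8 bases: CGCCGTGT; its first k bases are the reverse complement of the reverse primer's last k bases, so a perfect k-base overlap needs the forward primer's last k bases to equal them.
Comparing (forward last k vs required): k=1: C vs C ✓; k=2: GC vs CG ✗; k=3: CGC vs CGC ✓; k=4: CCGC vs CGCC ✗; k=5: CCCGC vs CGCCG ✗; k=6: GCCCGC vs CGCCGT ✗; k=7: GGCCCGC vs CGCCGTG ✗; k=8: TGGCCCGC vs CGCCGTGT ✗.
Perfect overlaps at k = 1, 3; the largest is 3.

Longest perfect overlap: 3 complementary base pairs; below the dimer-risk threshold (threshold 4).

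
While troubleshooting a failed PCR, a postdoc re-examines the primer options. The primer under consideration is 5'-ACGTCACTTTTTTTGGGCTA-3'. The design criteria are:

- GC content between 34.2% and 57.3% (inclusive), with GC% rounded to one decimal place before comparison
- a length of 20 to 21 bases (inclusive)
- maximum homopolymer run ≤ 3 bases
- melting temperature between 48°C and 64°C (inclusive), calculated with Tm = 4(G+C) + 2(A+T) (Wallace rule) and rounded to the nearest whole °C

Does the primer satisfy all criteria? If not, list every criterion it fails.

Base counts: A=3, T=9, G=4, C=4 (length 20).
GC content: GC 8/20 = 40.0% ✓
length: length 20 ✓
homopolymer run: longest run = 7, exceeds 3 ✗
Tm: Tm = 2·12 + 4·8 = 56°C ✓

Fails: homopolymer run.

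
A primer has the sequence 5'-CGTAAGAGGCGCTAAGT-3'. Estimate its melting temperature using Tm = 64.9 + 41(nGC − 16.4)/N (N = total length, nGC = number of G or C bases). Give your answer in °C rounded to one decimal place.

47.1°C

Base counts: A=5, T=3, G=6, C=3; G+C = 9, N = 17.
Tm = 64.9 + 41·(9 − 16.4)/17 = 64.9 + -303.40/17 = 47.1°C.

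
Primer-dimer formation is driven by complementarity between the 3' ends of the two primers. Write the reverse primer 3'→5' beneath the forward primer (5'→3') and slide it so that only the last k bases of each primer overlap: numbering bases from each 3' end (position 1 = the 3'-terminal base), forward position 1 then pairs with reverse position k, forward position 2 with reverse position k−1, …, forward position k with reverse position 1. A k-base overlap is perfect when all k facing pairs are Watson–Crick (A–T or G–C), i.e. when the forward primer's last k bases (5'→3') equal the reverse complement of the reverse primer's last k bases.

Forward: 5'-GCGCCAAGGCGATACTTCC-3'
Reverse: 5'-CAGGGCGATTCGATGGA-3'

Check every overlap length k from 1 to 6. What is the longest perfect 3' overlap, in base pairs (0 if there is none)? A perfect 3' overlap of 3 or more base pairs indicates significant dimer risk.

Last 6 bases (5'→3') — forward …ACTTCC, reverse …GATGGA.
Reverse complement of the reverse primer's last 6 bases: TCCATC; its first k bases are the reverse complement of the reverse primer's last k bases, so a perfect k-base overlap needs the forward primer's last k bases to equal them.
Comparing (forward last k vs required): k=1: C vs T ✗; k=2: CC vs TC ✗; k=3: TCC vs TCC ✓; k=4: TTCC vs TCCA ✗; k=5: CTTCC vs TCCAT ✗; k=6: ACTTCC vs TCCATC ✗.
Only k = 3 is perfect, so the longest perfect 3' overlap is 3.

Longest perfect overlap: 3 complementary base pairs; significant dimer risk (threshold 3).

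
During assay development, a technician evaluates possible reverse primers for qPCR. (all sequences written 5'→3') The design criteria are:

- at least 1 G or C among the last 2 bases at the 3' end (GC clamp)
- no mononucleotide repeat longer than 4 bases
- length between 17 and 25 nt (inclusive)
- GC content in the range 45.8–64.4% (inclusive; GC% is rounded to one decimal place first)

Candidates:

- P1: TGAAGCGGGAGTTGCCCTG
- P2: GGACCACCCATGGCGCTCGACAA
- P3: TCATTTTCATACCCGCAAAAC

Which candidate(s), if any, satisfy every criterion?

P1 only.

P1 (19 nt, A=3 T=4 G=8 C=4): 3' end TG has 1 G/C ✓; longest run = 3 ✓; length 19 ✓; GC 12/19 = 63.2% ✓ — passes.
P2 (23 nt, A=6 T=2 G=6 C=9): 3' end AA has 0 G/C, need ≥1 ✗; longest run = 3 ✓; length 23 ✓; GC 15/23 = 65.2%, outside 45.8–64.4% ✗ — fails.
P3 (21 nt, A=7 T=6 G=1 C=7): 3' end AC has 1 G/C ✓; longest run = 4 ✓; length 21 ✓; GC 8/21 = 38.1%, outside 45.8–64.4% ✗ — fails.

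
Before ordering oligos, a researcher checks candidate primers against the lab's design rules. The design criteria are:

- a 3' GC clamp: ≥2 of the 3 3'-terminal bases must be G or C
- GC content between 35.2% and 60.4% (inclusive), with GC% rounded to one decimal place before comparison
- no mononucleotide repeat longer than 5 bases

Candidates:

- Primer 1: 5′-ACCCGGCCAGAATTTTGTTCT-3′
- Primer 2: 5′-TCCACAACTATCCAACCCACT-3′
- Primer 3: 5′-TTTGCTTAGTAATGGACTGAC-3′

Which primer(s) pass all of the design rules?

Primer 1 (21 nt, A=4 T=7 G=4 C=6): 3' end TCT has 1 G/C, need ≥2 ✗; GC 10/21 = 47.6% ✓; longest run = 4 ✓ — fails.
Primer 2 (21 nt, A=7 T=4 G=0 C=10): 3' end ACT has 1 G/C, need ≥2 ✗; GC 10/21 = 47.6% ✓; longest run = 3 ✓ — fails.
Primer 3 (21 nt, A=5 T=8 G=5 C=3): 3' end GAC has 2 G/C ✓; GC 8/21 = 38.1% ✓; longest run = 3 ✓ — passes.

Primer 3 only.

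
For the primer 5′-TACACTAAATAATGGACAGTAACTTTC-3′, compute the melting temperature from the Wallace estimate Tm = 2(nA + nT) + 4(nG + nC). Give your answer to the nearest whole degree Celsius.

70°C

Base counts: A=11, T=8, G=3, C=5 (length 27).
Tm = 2·(11+8) + 4·(3+5) = 2·19 + 4·8 = 38 + 32 = 70°C.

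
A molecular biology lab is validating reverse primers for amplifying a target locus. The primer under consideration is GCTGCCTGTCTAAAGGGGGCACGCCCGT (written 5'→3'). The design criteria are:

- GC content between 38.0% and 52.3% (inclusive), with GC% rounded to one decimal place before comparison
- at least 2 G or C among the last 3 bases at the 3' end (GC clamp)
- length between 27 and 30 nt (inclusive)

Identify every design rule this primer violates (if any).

Base counts: A=4, T=5, G=10, C=9 (length 28).
GC content: GC 19/28 = 67.9%, outside 38.0–52.3% ✗
GC clamp: 3' end CGT has 2 G/C ✓
length: length 28 ✓

Fails: GC content.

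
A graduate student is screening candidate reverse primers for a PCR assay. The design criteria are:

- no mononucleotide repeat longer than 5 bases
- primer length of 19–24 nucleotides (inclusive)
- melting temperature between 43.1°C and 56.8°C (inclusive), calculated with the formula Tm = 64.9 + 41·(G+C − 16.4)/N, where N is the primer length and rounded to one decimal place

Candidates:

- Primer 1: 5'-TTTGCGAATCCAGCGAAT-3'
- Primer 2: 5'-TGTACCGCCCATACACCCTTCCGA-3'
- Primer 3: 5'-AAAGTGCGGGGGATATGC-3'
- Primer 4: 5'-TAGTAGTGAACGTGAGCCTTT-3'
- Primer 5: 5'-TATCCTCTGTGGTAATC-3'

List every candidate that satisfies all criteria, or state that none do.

Primer 4 only.

Primer 1 (18 nt, A=5 T=5 G=4 C=4): longest run = 3 ✓; length 18, outside 19–24 ✗; Tm = 64.9 + 41·(8 − 16.4)/18 = 45.8°C ✓ — fails.
Primer 2 (24 nt, A=5 T=5 G=3 C=11): longest run = 3 ✓; length 24 ✓; Tm = 64.9 + 41·(14 − 16.4)/24 = 60.8°C, outside 43.1–56.8°C ✗ — fails.
Primer 3 (18 nt, A=5 T=3 G=8 C=2): longest run = 5 ✓; length 18, outside 19–24 ✗; Tm = 64.9 + 41·(10 − 16.4)/18 = 50.3°C ✓ — fails.
Primer 4 (21 nt, A=5 T=7 G=6 C=3): longest run = 3 ✓; length 21 ✓; Tm = 64.9 + 41·(9 − 16.4)/21 = 50.5°C ✓ — passes.
Primer 5 (17 nt, A=3 T=7 G=3 C=4): longest run = 2 ✓; length 17, outside 19–24 ✗; Tm = 64.9 + 41·(7 − 16.4)/17 = 42.2°C, outside 43.1–56.8°C ✗ — fails.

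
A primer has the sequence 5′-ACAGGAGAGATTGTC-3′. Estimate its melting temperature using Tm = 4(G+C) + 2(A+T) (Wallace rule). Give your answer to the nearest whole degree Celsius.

Base counts: A=5, T=3, G=5, C=2 (length 15).
Tm = 2·(5+3) + 4·(5+2) = 2·8 + 4·7 = 16 + 28 = 44°C.

44°C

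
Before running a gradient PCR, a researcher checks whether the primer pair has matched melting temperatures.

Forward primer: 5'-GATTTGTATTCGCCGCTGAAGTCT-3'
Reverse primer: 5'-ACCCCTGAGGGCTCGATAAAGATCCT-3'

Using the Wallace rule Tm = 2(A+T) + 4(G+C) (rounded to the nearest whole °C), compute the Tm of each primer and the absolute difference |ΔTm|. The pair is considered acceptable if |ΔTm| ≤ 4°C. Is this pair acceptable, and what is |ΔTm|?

|ΔTm| = 10°C; the pair is not acceptable.

Forward: A=4 T=9 G=6 C=5 → Tm = 2·13 + 4·11 = 70°C.
Reverse: A=7 T=5 G=6 C=8 → Tm = 2·12 + 4·14 = 80°C.
|ΔTm| = |70 − 80| = 10°C, > 4°C.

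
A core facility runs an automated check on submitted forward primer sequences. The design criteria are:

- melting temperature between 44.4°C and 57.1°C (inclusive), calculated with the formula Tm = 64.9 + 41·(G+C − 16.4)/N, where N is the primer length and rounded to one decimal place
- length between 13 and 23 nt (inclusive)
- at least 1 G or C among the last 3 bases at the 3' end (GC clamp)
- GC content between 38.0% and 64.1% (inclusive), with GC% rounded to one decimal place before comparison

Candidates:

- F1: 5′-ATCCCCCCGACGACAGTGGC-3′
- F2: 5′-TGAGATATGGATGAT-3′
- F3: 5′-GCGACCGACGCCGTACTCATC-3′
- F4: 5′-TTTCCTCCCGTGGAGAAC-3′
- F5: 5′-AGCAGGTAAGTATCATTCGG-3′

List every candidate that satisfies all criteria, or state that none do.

F4 and F5.

F1 (20 nt, A=4 T=2 G=5 C=9): Tm = 64.9 + 41·(14 − 16.4)/20 = 60.0°C, outside 44.4–57.1°C ✗; length 20 ✓; 3' end GGC has 3 G/C ✓; GC 14/20 = 70.0%, outside 38.0–64.1% ✗ — fails.
F2 (15 nt, A=5 T=5 G=5 C=0): Tm = 64.9 + 41·(5 − 16.4)/15 = 33.7°C, outside 44.4–57.1°C ✗; length 15 ✓; 3' end GAT has 1 G/C ✓; GC 5/15 = 33.3%, outside 38.0–64.1% ✗ — fails.
F3 (21 nt, A=4 T=3 G=5 C=9): Tm = 64.9 + 41·(14 − 16.4)/21 = 60.2°C, outside 44.4–57.1°C ✗; length 21 ✓; 3' end ATC has 1 G/C ✓; GC 14/21 = 66.7%, outside 38.0–64.1% ✗ — fails.
F4 (18 nt, A=3 T=5 G=4 C=6): Tm = 64.9 + 41·(10 − 16.4)/18 = 50.3°C ✓; length 18 ✓; 3' end AAC has 1 G/C ✓; GC 10/18 = 55.6% ✓ — passes.
F5 (20 nt, A=6 T=5 G=6 C=3): Tm = 64.9 + 41·(9 − 16.4)/20 = 49.7°C ✓; length 20 ✓; 3' end CGG has 3 G/C ✓; GC 9/20 = 45.0% ✓ — passes.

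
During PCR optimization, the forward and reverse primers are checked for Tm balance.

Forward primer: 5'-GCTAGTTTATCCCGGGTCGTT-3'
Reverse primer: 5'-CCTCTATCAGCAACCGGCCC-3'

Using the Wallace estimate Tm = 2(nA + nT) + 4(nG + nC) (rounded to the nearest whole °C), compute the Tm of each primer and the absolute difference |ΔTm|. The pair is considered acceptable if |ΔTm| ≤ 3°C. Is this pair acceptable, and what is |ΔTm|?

|ΔTm| = 2°C; the pair is acceptable.

Forward: A=2 T=8 G=6 C=5 → Tm = 2·10 + 4·11 = 64°C.
Reverse: A=4 T=3 G=3 C=10 → Tm = 2·7 + 4·13 = 66°C.
|ΔTm| = |64 − 66| = 2°C, ≤ 3°C.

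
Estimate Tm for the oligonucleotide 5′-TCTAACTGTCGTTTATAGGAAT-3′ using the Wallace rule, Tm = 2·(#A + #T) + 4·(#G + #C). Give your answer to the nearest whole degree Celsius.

Base counts: A=6, T=9, G=4, C=3 (length 22).
Tm = 2·(6+9) + 4·(4+3) = 2·15 + 4·7 = 30 + 28 = 58°C.

58°C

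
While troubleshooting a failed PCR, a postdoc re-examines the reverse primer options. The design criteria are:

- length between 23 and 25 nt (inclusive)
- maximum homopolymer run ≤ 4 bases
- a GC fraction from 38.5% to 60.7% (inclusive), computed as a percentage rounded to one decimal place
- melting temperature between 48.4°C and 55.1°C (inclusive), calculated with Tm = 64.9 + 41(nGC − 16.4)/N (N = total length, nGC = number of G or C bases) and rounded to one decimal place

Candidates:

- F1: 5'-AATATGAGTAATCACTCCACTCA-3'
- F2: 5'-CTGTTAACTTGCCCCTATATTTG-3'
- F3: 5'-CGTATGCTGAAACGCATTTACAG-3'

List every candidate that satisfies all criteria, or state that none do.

F2 and F3.

F1 (23 nt, A=9 T=6 G=2 C=6): length 23 ✓; longest run = 2 ✓; GC 8/23 = 34.8%, outside 38.5–60.7% ✗; Tm = 64.9 + 41·(8 − 16.4)/23 = 49.9°C ✓ — fails.
F2 (23 nt, A=4 T=10 G=3 C=6): length 23 ✓; longest run = 4 ✓; GC 9/23 = 39.1% ✓; Tm = 64.9 + 41·(9 − 16.4)/23 = 51.7°C ✓ — passes.
F3 (23 nt, A=7 T=6 G=5 C=5): length 23 ✓; longest run = 3 ✓; GC 10/23 = 43.5% ✓; Tm = 64.9 + 41·(10 − 16.4)/23 = 53.5°C ✓ — passes.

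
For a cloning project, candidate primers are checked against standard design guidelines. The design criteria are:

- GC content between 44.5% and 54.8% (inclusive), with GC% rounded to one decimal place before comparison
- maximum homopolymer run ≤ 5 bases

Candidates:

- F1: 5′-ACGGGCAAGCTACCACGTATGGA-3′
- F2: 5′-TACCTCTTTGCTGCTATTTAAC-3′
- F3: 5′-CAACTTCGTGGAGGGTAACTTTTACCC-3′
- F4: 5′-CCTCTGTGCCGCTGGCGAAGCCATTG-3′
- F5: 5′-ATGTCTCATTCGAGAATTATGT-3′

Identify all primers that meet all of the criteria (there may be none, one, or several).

F3 only.

F1 (23 nt, A=7 T=3 G=7 C=6): GC 13/23 = 56.5%, outside 44.5–54.8% ✗; longest run = 3 ✓ — fails.
F2 (22 nt, A=4 T=10 G=2 C=6): GC 8/22 = 36.4%, outside 44.5–54.8% ✗; longest run = 3 ✓ — fails.
F3 (27 nt, A=6 T=8 G=6 C=7): GC 13/27 = 48.1% ✓; longest run = 4 ✓ — passes.
F4 (26 nt, A=3 T=6 G=8 C=9): GC 17/26 = 65.4%, outside 44.5–54.8% ✗; longest run = 2 ✓ — fails.
F5 (22 nt, A=6 T=9 G=4 C=3): GC 7/22 = 31.8%, outside 44.5–54.8% ✗; longest run = 2 ✓ — fails.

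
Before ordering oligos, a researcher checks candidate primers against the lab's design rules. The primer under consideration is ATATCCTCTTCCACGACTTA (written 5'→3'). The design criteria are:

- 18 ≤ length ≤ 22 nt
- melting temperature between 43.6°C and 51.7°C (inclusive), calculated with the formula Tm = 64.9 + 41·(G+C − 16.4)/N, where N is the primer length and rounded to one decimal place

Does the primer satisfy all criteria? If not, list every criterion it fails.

Meets all criteria.

Base counts: A=5, T=7, G=1, C=7 (length 20).
length: length 20 ✓
Tm: Tm = 64.9 + 41·(8 − 16.4)/20 = 47.7°C ✓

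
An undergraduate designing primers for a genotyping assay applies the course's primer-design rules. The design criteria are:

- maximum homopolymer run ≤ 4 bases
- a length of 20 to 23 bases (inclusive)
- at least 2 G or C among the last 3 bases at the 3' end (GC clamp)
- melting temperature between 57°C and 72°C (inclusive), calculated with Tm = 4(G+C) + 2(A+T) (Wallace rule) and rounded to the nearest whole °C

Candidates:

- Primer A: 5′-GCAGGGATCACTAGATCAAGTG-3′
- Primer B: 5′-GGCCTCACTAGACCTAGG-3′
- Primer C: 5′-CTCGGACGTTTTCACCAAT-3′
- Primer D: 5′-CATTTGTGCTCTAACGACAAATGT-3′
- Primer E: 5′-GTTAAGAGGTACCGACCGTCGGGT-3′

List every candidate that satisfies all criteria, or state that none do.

Primer A (22 nt, A=7 T=4 G=7 C=4): longest run = 3 ✓; length 22 ✓; 3' end GTG has 2 G/C ✓; Tm = 2·11 + 4·11 = 66°C ✓ — passes.
Primer B (18 nt, A=4 T=3 G=5 C=6): longest run = 2 ✓; length 18, outside 20–23 ✗; 3' end AGG has 2 G/C ✓; Tm = 2·7 + 4·11 = 58°C ✓ — fails.
Primer C (19 nt, A=4 T=6 G=3 C=6): longest run = 4 ✓; length 19, outside 20–23 ✗; 3' end AAT has 0 G/C, need ≥2 ✗; Tm = 2·10 + 4·9 = 56°C, outside 57–72°C ✗ — fails.
Primer D (24 nt, A=7 T=8 G=4 C=5): longest run = 3 ✓; length 24, outside 20–23 ✗; 3' end TGT has 1 G/C, need ≥2 ✗; Tm = 2·15 + 4·9 = 66°C ✓ — fails.
Primer E (24 nt, A=5 T=5 G=9 C=5): longest run = 3 ✓; length 24, outside 20–23 ✗; 3' end GGT has 2 G/C ✓; Tm = 2·10 + 4·14 = 76°C, outside 57–72°C ✗ — fails.

Primer A only.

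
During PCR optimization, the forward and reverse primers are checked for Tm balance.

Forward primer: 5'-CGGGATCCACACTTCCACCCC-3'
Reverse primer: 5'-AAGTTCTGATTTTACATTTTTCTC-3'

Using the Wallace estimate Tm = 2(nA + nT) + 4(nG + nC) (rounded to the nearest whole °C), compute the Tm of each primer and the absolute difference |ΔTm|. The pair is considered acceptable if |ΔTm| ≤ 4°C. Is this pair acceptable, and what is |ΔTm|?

Forward: A=4 T=3 G=3 C=11 → Tm = 2·7 + 4·14 = 70°C.
Reverse: A=5 T=13 G=2 C=4 → Tm = 2·18 + 4·6 = 60°C.
|ΔTm| = |70 − 60| = 10°C, > 4°C.

|ΔTm| = 10°C; the pair is not acceptable.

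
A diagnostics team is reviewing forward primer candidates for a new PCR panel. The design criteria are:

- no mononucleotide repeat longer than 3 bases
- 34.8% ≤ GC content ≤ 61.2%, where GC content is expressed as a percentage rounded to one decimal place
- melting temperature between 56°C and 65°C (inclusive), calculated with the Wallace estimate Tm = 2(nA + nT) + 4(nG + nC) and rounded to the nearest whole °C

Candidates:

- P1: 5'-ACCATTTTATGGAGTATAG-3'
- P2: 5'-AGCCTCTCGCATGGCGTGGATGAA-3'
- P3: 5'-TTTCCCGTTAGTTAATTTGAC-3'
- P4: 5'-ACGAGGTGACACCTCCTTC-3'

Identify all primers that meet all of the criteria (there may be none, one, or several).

P4 only.

P1 (19 nt, A=6 T=7 G=4 C=2): longest run = 4, exceeds 3 ✗; GC 6/19 = 31.6%, outside 34.8–61.2% ✗; Tm = 2·13 + 4·6 = 50°C, outside 56–65°C ✗ — fails.
P2 (24 nt, A=5 T=5 G=8 C=6): longest run = 2 ✓; GC 14/24 = 58.3% ✓; Tm = 2·10 + 4·14 = 76°C, outside 56–65°C ✗ — fails.
P3 (21 nt, A=4 T=10 G=3 C=4): longest run = 3 ✓; GC 7/21 = 33.3%, outside 34.8–61.2% ✗; Tm = 2·14 + 4·7 = 56°C ✓ — fails.
P4 (19 nt, A=4 T=4 G=4 C=7): longest run = 2 ✓; GC 11/19 = 57.9% ✓; Tm = 2·8 + 4·11 = 60°C ✓ — passes.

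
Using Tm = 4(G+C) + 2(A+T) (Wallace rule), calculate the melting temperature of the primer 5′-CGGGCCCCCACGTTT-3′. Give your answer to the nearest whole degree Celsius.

Base counts: A=1, T=3, G=4, C=7 (length 15).
Tm = 2·(1+3) + 4·(4+7) = 2·4 + 4·11 = 8 + 44 = 52°C.

52°C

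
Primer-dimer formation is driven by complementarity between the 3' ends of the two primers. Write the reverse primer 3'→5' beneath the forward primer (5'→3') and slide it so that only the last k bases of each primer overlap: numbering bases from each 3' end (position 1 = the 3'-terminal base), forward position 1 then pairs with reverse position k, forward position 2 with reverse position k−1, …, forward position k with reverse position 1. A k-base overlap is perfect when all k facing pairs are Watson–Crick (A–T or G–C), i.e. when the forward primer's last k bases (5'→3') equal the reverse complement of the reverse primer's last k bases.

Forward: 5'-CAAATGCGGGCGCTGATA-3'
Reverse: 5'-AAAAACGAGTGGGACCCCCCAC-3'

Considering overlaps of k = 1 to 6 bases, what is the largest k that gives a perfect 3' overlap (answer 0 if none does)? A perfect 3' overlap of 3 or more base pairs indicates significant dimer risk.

Longest perfect overlap: 0 complementary base pairs; below the dimer-risk threshold (threshold 3).

Last 6 bases (5'→3') — forward …CTGATA, reverse …CCCCAC.
Reverse complement of the reverse primer's last 6 bases: GTGGGG; its first k bases are the reverse complement of the reverse primer's last k bases, so a perfect k-base overlap needs the forward primer's last k bases to equal them.
Comparing (forward last k vs required): k=1: A vs G ✗; k=2: TA vs GT ✗; k=3: ATA vs GTG ✗; k=4: GATA vs GTGG ✗; k=5: TGATA vs GTGGG ✗; k=6: CTGATA vs GTGGGG ✗.
No overlap length from 1 to 6 is perfect, so the longest perfect 3' overlap is 0.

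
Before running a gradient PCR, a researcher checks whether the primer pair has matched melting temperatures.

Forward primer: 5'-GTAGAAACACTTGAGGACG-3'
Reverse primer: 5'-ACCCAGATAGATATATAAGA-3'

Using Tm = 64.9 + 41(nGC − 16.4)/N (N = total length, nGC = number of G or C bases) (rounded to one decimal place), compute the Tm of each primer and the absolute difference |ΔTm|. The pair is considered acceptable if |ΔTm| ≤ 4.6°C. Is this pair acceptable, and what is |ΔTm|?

Forward: G+C = 9, N = 19 → Tm = 64.9 + 41·(9 − 16.4)/19 = 48.9°C.
Reverse: G+C = 6, N = 20 → Tm = 64.9 + 41·(6 − 16.4)/20 = 43.6°C.
|ΔTm| = |48.9 − 43.6| = 5.3°C, > 4.6°C.

|ΔTm| = 5.3°C; the pair is not acceptable.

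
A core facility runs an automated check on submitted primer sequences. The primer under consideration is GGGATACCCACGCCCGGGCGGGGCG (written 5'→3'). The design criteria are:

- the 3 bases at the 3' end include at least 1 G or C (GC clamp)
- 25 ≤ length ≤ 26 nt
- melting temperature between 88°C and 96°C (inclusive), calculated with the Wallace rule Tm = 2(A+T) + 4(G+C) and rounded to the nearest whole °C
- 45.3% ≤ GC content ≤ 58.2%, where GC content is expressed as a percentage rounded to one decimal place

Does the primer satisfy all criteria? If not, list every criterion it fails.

Fails: GC content.

Base counts: A=3, T=1, G=12, C=9 (length 25).
GC clamp: 3' end GCG has 3 G/C ✓
length: length 25 ✓
Tm: Tm = 2·4 + 4·21 = 92°C ✓
GC content: GC 21/25 = 84.0%, outside 45.3–58.2% ✗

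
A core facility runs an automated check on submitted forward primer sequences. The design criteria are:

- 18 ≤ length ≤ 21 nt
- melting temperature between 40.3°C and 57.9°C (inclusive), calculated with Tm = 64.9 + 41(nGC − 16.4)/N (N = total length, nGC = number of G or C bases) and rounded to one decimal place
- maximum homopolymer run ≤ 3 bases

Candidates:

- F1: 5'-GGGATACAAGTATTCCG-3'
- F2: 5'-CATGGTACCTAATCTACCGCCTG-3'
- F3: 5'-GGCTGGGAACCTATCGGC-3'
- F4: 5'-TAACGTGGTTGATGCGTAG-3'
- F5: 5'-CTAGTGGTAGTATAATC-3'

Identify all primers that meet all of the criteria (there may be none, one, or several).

F3 and F4.

F1 (17 nt, A=5 T=4 G=5 C=3): length 17, outside 18–21 ✗; Tm = 64.9 + 41·(8 − 16.4)/17 = 44.6°C ✓; longest run = 3 ✓ — fails.
F2 (23 nt, A=5 T=6 G=4 C=8): length 23, outside 18–21 ✗; Tm = 64.9 + 41·(12 − 16.4)/23 = 57.1°C ✓; longest run = 2 ✓ — fails.
F3 (18 nt, A=3 T=3 G=7 C=5): length 18 ✓; Tm = 64.9 + 41·(12 − 16.4)/18 = 54.9°C ✓; longest run = 3 ✓ — passes.
F4 (19 nt, A=4 T=6 G=7 C=2): length 19 ✓; Tm = 64.9 + 41·(9 − 16.4)/19 = 48.9°C ✓; longest run = 2 ✓ — passes.
F5 (17 nt, A=5 T=6 G=4 C=2): length 17, outside 18–21 ✗; Tm = 64.9 + 41·(6 − 16.4)/17 = 39.8°C, outside 40.3–57.9°C ✗; longest run = 2 ✓ — fails.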